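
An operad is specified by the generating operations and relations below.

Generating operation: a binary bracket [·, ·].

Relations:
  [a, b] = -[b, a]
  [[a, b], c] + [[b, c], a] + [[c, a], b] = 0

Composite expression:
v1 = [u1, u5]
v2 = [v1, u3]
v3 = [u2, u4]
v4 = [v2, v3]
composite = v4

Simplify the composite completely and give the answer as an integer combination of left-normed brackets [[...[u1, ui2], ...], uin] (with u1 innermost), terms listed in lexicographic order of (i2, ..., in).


[[[[u1, u5], u3], u2], u4] - [[[[u1, u5], u3], u4], u2]

Skip Jacobi rewriting: expand, keep u1-initial words, read off terms.
Composite bracket: [[[u1, u5], u3], [u2, u4]]
Under [a, b] = ab - ba we get 16 signed associative words (2^4 = 16).
Words beginning with u1 determine it all:
  from u1u5u3u2u4, sign +1: term +[[[[u1, u5], u3], u2], u4]
  from u1u5u3u4u2, sign -1: term -[[[[u1, u5], u3], u4], u2]


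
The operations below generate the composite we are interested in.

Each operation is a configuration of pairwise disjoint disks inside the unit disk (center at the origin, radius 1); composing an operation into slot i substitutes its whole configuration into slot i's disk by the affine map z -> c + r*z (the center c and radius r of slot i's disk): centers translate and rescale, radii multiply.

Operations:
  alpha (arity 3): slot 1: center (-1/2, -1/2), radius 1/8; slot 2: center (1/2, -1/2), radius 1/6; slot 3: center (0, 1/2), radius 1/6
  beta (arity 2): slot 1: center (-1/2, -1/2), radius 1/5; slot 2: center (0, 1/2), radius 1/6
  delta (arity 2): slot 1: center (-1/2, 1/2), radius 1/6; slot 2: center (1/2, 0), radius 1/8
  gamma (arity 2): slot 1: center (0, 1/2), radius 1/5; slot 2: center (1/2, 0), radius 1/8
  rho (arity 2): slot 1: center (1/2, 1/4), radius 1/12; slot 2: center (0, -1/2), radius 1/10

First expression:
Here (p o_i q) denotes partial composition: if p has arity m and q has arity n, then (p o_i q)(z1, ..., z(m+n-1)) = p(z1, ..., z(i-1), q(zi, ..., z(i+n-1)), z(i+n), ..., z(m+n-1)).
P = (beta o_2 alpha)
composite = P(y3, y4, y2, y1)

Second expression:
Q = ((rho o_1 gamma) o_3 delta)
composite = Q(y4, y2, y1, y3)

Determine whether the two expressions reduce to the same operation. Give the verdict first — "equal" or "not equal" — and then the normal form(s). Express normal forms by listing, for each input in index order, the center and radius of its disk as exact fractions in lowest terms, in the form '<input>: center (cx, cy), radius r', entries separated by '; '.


not equal: they reduce to y1: center (0, 7/12), radius 1/36; y2: center (1/12, 5/12), radius 1/36; y3: center (-1/2, -1/2), radius 1/5; y4: center (-1/12, 5/12), radius 1/48 and y1: center (-1/20, -9/20), radius 1/60; y2: center (13/24, 1/4), radius 1/96; y3: center (1/20, -1/2), radius 1/80; y4: center (1/2, 7/24), radius 1/60


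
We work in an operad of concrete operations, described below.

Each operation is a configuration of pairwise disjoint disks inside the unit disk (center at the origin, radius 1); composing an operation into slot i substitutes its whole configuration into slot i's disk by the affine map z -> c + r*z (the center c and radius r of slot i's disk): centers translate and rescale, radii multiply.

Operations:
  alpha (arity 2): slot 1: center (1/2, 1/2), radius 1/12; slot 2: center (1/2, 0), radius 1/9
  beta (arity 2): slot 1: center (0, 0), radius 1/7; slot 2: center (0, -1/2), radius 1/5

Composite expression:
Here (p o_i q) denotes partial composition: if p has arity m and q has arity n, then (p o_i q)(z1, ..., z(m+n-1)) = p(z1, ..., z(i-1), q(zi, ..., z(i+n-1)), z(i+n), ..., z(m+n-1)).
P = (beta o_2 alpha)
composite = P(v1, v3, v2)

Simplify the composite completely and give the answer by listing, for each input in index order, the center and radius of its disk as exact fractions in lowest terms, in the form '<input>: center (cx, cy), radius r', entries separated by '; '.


v1: center (0, 0), radius 1/7; v2: center (1/10, -1/2), radius 1/45; v3: center (1/10, -2/5), radius 1/60

Affine substitution under beta: radii multiply and v-centers shift.
input v1: composing its 1 substitution step yields center (0, 0), radius 1/7
input v3: composing its 2 substitution steps yields center (1/10, -2/5), radius 1/60
input v2: composing its 2 substitution steps yields center (1/10, -1/2), radius 1/45


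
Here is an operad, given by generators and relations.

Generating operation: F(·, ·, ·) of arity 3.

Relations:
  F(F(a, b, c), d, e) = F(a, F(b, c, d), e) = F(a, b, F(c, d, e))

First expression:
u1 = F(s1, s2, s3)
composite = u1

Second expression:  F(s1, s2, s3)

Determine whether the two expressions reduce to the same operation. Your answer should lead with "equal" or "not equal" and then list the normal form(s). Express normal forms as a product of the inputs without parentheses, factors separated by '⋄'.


equal: each reduces to s1 ⋄ s2 ⋄ s3


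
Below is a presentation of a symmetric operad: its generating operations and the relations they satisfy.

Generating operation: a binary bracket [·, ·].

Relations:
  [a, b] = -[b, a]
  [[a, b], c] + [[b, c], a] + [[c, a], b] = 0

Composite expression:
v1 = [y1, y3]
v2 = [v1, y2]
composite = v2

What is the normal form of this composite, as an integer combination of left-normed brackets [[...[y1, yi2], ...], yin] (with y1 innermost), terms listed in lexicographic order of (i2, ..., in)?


[[y1, y3], y2]

A multilinear Lie element is pinned by y1-initial words (y1 innermost).
Composite bracket: [[y1, y3], y2]
The bracket unfolds into 4 signed words via [a, b] = ab - ba (2^2 = 4).
Coefficients come from the y1-initial words:
  from y1y3y2, sign +1: term +[[y1, y3], y2]


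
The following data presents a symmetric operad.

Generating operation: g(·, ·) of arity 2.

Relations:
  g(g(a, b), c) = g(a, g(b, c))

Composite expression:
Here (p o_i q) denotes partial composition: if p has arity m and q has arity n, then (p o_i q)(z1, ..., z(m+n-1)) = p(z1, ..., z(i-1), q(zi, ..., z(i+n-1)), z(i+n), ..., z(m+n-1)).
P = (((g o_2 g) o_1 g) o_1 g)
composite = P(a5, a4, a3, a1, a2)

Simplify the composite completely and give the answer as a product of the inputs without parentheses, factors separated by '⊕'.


a5 ⊕ a4 ⊕ a3 ⊕ a1 ⊕ a2

The g-tree's shape is irrelevant; the a-reading-order decides.
g(a5, a4) collapses to a5 ⊕ a4
g(g(a5, a4), a3) collapses to a5 ⊕ a4 ⊕ a3
g(a1, a2) collapses to a1 ⊕ a2
g(g(g(a5, a4), a3), g(a1, a2)) collapses to a5 ⊕ a4 ⊕ a3 ⊕ a1 ⊕ a2


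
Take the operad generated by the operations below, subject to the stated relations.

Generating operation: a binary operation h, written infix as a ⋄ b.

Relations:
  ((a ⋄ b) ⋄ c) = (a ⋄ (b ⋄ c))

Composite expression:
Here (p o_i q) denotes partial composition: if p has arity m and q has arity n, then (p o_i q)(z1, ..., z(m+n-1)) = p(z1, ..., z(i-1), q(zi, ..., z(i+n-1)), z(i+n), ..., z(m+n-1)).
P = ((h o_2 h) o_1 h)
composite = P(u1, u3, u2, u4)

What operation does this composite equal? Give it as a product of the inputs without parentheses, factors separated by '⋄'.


u1 ⋄ u3 ⋄ u2 ⋄ u4

Every regrouping of h is equal, so read the u-inputs in written order.
(u1 ⋄ u3) reduces to u1 ⋄ u3
(u2 ⋄ u4) reduces to u2 ⋄ u4
((u1 ⋄ u3) ⋄ (u2 ⋄ u4)) reduces to u1 ⋄ u3 ⋄ u2 ⋄ u4


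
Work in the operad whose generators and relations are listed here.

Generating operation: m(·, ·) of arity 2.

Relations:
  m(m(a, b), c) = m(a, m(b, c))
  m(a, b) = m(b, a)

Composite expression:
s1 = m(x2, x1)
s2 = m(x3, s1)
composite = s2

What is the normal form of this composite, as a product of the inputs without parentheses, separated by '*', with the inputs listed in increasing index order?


x1 * x2 * x3


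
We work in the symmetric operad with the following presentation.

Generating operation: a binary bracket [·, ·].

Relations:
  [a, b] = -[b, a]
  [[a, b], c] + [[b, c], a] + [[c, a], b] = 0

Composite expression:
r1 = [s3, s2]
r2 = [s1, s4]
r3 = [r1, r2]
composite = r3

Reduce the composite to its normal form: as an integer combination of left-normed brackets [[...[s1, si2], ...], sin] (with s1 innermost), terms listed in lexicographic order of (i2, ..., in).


[[[s1, s4], s2], s3] - [[[s1, s4], s3], s2]

Expand each bracket as ab - ba; the s1-initial words give the coefficients.
Composite bracket: [[s3, s2], [s1, s4]]
Under [a, b] = ab - ba we get 8 signed associative words (2^3 = 8).
Coefficients come from the s1-initial words:
  sign of s1s4s2s3 is +1, so it contributes +[[[s1, s4], s2], s3]
  sign of s1s4s3s2 is -1, so it contributes -[[[s1, s4], s3], s2]


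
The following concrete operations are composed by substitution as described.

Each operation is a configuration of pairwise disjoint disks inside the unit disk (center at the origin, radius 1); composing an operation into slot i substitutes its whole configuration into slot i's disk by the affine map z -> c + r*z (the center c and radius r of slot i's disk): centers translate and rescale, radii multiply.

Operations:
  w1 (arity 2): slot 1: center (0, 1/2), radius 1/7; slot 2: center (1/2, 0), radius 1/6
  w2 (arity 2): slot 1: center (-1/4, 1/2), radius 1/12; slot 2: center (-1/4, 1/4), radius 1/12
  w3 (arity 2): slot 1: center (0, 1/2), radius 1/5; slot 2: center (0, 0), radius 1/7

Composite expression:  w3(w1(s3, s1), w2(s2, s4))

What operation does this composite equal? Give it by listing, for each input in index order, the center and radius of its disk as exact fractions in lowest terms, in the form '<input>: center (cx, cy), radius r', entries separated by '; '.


s1: center (1/10, 1/2), radius 1/30; s2: center (-1/28, 1/14), radius 1/84; s3: center (0, 3/5), radius 1/35; s4: center (-1/28, 1/28), radius 1/84

Only the slot chain above each s matters under w3; compose those maps.
s3: after 2 affine steps, its disk has center (0, 3/5), radius 1/35
s1: after 2 affine steps, its disk has center (1/10, 1/2), radius 1/30
s2: after 2 affine steps, its disk has center (-1/28, 1/14), radius 1/84
s4: after 2 affine steps, its disk has center (-1/28, 1/28), radius 1/84


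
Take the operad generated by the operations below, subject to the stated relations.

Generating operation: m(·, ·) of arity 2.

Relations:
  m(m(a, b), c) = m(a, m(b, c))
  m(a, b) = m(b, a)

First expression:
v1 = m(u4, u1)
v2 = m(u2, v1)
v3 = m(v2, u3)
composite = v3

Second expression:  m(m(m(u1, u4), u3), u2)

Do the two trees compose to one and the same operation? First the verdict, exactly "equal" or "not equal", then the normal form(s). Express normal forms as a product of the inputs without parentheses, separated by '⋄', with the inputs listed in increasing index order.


equal; both compose to u1 ⋄ u2 ⋄ u3 ⋄ u4

In normal form, the first expression is u1 ⋄ u2 ⋄ u3 ⋄ u4
In normal form, the second expression is u1 ⋄ u2 ⋄ u3 ⋄ u4
The forms coincide; equal.


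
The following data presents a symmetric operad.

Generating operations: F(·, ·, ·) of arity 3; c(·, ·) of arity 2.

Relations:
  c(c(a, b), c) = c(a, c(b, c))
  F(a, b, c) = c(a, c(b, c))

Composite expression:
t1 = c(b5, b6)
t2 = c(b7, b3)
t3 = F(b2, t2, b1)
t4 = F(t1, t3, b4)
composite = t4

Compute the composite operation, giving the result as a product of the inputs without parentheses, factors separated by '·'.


b5 · b6 · b2 · b7 · b3 · b1 · b4

Under associativity of F, the answer is the b's in reading order.
c(b5, b6) reduces to b5 · b6
c(b7, b3) reduces to b7 · b3
F(b2, c(b7, b3), b1) reduces to b2 · b7 · b3 · b1
F(c(b5, b6), F(b2, c(b7, b3), b1), b4) reduces to b5 · b6 · b2 · b7 · b3 · b1 · b4


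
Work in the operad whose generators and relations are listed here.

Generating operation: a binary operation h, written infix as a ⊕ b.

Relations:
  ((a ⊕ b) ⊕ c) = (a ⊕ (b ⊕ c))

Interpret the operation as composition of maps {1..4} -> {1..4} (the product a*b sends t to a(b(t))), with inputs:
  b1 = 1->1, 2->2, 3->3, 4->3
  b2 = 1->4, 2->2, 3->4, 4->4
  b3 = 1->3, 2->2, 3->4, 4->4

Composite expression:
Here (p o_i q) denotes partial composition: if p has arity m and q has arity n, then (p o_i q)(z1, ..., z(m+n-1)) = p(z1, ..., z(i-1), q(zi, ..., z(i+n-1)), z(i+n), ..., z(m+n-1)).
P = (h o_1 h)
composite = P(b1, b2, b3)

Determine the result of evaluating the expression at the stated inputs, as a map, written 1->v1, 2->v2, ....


1->3, 2->2, 3->3, 4->3

(b1 ⊕ b2) = 1->3, 2->2, 3->3, 4->3
((b1 ⊕ b2) ⊕ b3) = 1->3, 2->2, 3->3, 4->3


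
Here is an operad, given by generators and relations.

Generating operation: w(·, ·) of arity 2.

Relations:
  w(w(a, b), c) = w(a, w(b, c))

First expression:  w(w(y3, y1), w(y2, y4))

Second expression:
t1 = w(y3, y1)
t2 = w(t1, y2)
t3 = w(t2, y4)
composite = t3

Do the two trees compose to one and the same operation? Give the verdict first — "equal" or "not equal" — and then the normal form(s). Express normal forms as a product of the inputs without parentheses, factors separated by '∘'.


equal; both compose to y3 ∘ y1 ∘ y2 ∘ y4

In normal form, the first expression is y3 ∘ y1 ∘ y2 ∘ y4
In normal form, the second expression is y3 ∘ y1 ∘ y2 ∘ y4
Same normal form: equal.


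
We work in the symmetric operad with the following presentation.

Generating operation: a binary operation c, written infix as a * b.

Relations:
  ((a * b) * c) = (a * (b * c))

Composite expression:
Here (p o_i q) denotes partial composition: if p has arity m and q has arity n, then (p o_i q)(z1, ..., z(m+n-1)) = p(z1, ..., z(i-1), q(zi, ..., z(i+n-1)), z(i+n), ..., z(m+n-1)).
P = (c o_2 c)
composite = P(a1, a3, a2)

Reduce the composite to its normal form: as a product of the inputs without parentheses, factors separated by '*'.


Key point: c is associative — brackets drop, the a-order remains.
(a3 * a2) unparenthesizes to a3 * a2
(a1 * (a3 * a2)) unparenthesizes to a1 * a3 * a2

a1 * a3 * a2


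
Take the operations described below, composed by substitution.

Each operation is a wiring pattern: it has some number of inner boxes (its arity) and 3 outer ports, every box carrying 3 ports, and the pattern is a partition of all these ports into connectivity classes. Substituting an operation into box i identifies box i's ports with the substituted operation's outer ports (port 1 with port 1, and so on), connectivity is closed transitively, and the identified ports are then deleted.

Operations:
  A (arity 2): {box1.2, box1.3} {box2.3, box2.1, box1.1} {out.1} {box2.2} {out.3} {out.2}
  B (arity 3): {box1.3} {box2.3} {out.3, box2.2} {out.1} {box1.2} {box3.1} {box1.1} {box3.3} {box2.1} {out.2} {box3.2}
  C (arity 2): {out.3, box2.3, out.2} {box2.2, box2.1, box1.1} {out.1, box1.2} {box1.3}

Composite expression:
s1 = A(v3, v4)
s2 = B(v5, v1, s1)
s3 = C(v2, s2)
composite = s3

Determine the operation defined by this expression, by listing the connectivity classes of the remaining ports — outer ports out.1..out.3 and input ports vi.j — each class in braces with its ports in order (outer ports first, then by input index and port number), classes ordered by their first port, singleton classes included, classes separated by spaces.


{out.1, v2.2} {out.2, out.3, v1.2} {v1.1} {v1.3} {v2.1} {v2.3} {v3.1, v4.1, v4.3} {v3.2, v3.3} {v4.2} {v5.1} {v5.2} {v5.3}

After gluing at C, chains via deleted ports link the v-ports.
the subtree at A composes to {out.1} {out.2} {out.3} {v3.1, v4.1, v4.3} {v3.2, v3.3} {v4.2} on (v3, v4); out.j = own outer ports
the subtree at B composes to {out.1} {out.2} {out.3, v1.2} {v1.1} {v1.3} {v3.1, v4.1, v4.3} {v3.2, v3.3} {v4.2} {v5.1} {v5.2} {v5.3} on (v5, v1, v3, v4); out.j = own outer ports
the subtree at C composes to {out.1, v2.2} {out.2, out.3, v1.2} {v1.1} {v1.3} {v2.1} {v2.3} {v3.1, v4.1, v4.3} {v3.2, v3.3} {v4.2} {v5.1} {v5.2} {v5.3} on (v2, v5, v1, v3, v4); out.j = own outer ports


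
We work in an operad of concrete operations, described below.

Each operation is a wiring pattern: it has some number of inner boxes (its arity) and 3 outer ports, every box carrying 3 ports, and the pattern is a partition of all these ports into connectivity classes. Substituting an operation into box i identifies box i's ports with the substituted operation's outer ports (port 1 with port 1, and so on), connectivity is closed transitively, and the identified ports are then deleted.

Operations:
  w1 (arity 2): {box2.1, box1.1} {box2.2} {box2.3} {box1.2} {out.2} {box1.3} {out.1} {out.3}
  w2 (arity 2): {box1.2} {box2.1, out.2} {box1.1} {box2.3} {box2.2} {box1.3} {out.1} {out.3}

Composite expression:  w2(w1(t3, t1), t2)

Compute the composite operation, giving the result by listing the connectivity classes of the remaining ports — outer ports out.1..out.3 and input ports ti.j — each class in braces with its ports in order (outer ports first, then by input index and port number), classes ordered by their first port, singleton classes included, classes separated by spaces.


{out.1} {out.2, t2.1} {out.3} {t1.1, t3.1} {t1.2} {t1.3} {t2.2} {t2.3} {t3.2} {t3.3}


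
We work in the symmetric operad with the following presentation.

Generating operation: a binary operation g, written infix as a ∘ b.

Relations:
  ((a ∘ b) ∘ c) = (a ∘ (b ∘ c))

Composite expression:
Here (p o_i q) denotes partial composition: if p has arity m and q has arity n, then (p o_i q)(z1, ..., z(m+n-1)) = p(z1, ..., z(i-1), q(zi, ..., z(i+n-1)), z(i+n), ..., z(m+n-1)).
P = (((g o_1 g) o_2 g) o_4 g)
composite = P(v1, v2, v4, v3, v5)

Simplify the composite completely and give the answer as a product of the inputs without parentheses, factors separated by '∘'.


v1 ∘ v2 ∘ v4 ∘ v3 ∘ v5

All parenthesizations of g agree; list the v-inputs left to right.
(v2 ∘ v4) linearizes to v2 ∘ v4
(v1 ∘ (v2 ∘ v4)) linearizes to v1 ∘ v2 ∘ v4
(v3 ∘ v5) linearizes to v3 ∘ v5
((v1 ∘ (v2 ∘ v4)) ∘ (v3 ∘ v5)) linearizes to v1 ∘ v2 ∘ v4 ∘ v3 ∘ v5


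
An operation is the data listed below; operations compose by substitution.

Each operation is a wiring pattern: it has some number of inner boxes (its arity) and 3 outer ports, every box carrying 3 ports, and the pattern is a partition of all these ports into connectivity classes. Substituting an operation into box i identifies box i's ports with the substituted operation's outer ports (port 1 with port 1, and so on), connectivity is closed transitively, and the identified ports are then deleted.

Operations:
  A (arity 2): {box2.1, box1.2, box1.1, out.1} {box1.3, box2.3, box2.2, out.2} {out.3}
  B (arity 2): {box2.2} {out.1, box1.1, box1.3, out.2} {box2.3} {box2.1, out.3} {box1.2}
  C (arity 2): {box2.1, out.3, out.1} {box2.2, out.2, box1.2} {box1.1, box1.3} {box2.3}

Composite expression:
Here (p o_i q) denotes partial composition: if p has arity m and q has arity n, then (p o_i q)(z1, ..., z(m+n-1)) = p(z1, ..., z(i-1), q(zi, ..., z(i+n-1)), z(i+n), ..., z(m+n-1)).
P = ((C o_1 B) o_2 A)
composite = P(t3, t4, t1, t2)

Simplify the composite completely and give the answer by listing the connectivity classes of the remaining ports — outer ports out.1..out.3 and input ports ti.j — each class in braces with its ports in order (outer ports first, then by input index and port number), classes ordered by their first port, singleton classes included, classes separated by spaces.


{out.1, out.3, t2.1} {out.2, t1.1, t2.2, t3.1, t3.3, t4.1, t4.2} {t1.2, t1.3, t4.3} {t2.3} {t3.2}

Treat the ports identified at C as solder joints: merge, then drop.
through A, on inputs (t4, t1): {out.1, t1.1, t4.1, t4.2} {out.2, t1.2, t1.3, t4.3} {out.3} (out.j = stage outer ports)
through B, on inputs (t3, t4, t1): {out.1, out.2, t3.1, t3.3} {out.3, t1.1, t4.1, t4.2} {t1.2, t1.3, t4.3} {t3.2} (out.j = stage outer ports)
through C, on inputs (t3, t4, t1, t2): {out.1, out.3, t2.1} {out.2, t1.1, t2.2, t3.1, t3.3, t4.1, t4.2} {t1.2, t1.3, t4.3} {t2.3} {t3.2} (out.j = stage outer ports)


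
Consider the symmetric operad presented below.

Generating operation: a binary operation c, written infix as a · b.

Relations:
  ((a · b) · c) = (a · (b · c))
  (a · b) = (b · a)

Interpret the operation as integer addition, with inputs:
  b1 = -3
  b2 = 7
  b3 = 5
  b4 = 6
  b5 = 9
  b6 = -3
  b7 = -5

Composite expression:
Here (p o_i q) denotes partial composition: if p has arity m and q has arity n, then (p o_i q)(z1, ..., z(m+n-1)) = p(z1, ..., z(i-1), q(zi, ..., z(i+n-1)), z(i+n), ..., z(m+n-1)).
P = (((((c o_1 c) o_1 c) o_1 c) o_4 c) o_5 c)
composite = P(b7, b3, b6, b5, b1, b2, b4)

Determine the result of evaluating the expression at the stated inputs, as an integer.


16

(b7 · b3) = 0
((b7 · b3) · b6) = -3
(b1 · b2) = 4
(b5 · (b1 · b2)) = 13
(((b7 · b3) · b6) · (b5 · (b1 · b2))) = 10
((((b7 · b3) · b6) · (b5 · (b1 · b2))) · b4) = 16


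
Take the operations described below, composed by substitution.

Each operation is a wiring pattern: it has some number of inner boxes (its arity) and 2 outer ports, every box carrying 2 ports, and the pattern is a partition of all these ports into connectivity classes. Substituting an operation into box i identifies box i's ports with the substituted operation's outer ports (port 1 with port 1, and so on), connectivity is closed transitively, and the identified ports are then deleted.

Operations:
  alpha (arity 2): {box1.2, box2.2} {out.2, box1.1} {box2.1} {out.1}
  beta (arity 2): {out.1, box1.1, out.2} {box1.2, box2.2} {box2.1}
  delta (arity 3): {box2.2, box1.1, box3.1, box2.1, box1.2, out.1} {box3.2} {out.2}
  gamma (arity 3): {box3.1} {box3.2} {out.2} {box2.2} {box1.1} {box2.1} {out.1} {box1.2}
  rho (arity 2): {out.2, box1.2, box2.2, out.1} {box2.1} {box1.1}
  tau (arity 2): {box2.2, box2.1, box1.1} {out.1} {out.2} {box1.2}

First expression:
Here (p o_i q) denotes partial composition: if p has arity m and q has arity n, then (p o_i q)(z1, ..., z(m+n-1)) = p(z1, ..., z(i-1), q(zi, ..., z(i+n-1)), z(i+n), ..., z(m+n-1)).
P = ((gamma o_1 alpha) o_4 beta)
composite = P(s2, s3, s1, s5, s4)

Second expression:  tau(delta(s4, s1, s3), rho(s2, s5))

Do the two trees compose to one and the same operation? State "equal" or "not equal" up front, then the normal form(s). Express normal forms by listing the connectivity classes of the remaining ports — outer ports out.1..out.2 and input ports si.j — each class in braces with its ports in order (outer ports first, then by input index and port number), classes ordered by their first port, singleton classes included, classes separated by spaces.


Reducing the first expression gives {out.1} {out.2} {s1.1} {s1.2} {s2.1} {s2.2, s3.2} {s3.1} {s4.1} {s4.2, s5.2} {s5.1}
Reducing the second expression gives {out.1} {out.2} {s1.1, s1.2, s2.2, s3.1, s4.1, s4.2, s5.2} {s2.1} {s3.2} {s5.1}
They disagree, so not equal.

not equal: they reduce to {out.1} {out.2} {s1.1} {s1.2} {s2.1} {s2.2, s3.2} {s3.1} {s4.1} {s4.2, s5.2} {s5.1} and {out.1} {out.2} {s1.1, s1.2, s2.2, s3.1, s4.1, s4.2, s5.2} {s2.1} {s3.2} {s5.1}


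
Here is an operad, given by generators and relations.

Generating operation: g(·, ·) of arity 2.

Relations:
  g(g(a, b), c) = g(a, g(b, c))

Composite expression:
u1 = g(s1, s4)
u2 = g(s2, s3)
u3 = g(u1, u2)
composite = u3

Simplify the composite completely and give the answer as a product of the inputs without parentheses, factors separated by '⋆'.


s1 ⋆ s4 ⋆ s2 ⋆ s3

Associativity of g dissolves the nesting; only the s-input order survives.
g(s1, s4) reduces to s1 ⋆ s4
g(s2, s3) reduces to s2 ⋆ s3
g(g(s1, s4), g(s2, s3)) reduces to s1 ⋆ s4 ⋆ s2 ⋆ s3


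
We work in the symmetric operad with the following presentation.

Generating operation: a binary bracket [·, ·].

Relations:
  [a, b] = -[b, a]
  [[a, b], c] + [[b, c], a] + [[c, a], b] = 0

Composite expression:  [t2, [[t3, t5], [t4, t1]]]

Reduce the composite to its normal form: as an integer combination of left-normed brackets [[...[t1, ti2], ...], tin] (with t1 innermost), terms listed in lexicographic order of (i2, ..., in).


Left-normed coefficients sit on the t1-initial expansion words.
Composite bracket: [t2, [[t3, t5], [t4, t1]]]
The bracket unfolds into 16 signed words via [a, b] = ab - ba (2^4 = 16).
Collect the words opening with t1:
  t1t4t3t5t2 (sign -1) contributes -[[[[t1, t4], t3], t5], t2]
  t1t4t5t3t2 (sign +1) contributes +[[[[t1, t4], t5], t3], t2]

-[[[[t1, t4], t3], t5], t2] + [[[[t1, t4], t5], t3], t2]


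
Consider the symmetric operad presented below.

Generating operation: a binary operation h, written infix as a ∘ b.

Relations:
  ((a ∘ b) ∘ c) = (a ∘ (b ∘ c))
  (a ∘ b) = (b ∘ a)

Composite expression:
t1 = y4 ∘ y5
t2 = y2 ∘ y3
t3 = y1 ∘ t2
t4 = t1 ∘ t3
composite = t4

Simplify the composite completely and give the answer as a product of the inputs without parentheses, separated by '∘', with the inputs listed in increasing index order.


y1 ∘ y2 ∘ y3 ∘ y4 ∘ y5

Key point: h commutes, so take the y-inputs in any fixed order.
(y4 ∘ y5) unparenthesizes to y4 ∘ y5
(y2 ∘ y3) unparenthesizes to y2 ∘ y3
(y1 ∘ (y2 ∘ y3)) unparenthesizes to y1 ∘ y2 ∘ y3
((y4 ∘ y5) ∘ (y1 ∘ (y2 ∘ y3))) unparenthesizes to y4 ∘ y5 ∘ y1 ∘ y2 ∘ y3
putting the inputs in ascending order: y1 ∘ y2 ∘ y3 ∘ y4 ∘ y5


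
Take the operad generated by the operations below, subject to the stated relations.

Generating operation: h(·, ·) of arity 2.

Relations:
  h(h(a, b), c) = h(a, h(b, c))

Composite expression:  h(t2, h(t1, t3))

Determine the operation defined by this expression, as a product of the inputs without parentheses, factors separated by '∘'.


t2 ∘ t1 ∘ t3

All parenthesizations of h agree; list the t-inputs left to right.
h(t1, t3) linearizes to t1 ∘ t3
h(t2, h(t1, t3)) linearizes to t2 ∘ t1 ∘ t3


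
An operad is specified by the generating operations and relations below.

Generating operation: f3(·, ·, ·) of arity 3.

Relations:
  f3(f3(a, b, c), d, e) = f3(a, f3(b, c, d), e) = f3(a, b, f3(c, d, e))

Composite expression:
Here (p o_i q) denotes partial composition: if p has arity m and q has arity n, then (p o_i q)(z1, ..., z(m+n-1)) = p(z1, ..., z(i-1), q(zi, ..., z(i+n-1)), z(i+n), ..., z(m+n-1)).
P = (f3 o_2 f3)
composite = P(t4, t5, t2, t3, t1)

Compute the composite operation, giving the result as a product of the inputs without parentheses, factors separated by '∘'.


t4 ∘ t5 ∘ t2 ∘ t3 ∘ t1

Associativity of f3 dissolves the nesting; only the t-input order survives.
f3(t5, t2, t3) unparenthesizes to t5 ∘ t2 ∘ t3
f3(t4, f3(t5, t2, t3), t1) unparenthesizes to t4 ∘ t5 ∘ t2 ∘ t3 ∘ t1


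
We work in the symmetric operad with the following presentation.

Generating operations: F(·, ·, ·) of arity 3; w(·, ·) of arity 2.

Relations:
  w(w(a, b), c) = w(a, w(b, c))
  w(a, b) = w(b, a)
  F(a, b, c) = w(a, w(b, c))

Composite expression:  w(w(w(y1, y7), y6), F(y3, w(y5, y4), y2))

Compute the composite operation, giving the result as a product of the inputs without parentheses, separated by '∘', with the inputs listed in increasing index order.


y1 ∘ y2 ∘ y3 ∘ y4 ∘ y5 ∘ y6 ∘ y7


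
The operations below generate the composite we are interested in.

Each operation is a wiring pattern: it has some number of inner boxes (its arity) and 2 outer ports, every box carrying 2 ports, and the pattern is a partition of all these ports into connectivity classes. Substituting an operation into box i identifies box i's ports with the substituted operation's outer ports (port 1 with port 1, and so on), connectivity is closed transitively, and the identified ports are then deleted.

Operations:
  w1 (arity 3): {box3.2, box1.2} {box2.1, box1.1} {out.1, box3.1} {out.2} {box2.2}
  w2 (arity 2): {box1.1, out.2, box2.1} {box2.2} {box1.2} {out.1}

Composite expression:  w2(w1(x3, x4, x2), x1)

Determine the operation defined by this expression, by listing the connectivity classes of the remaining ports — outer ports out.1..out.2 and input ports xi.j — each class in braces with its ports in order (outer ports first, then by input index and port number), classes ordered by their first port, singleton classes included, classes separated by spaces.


Two ports join when wires chain via w2-identified ports.
after w1, the pattern on (x3, x4, x2) reads {out.1, x2.1} {out.2} {x2.2, x3.2} {x3.1, x4.1} {x4.2} (out.j = its outer ports)
after w2, the pattern on (x3, x4, x2, x1) reads {out.1} {out.2, x1.1, x2.1} {x1.2} {x2.2, x3.2} {x3.1, x4.1} {x4.2} (out.j = its outer ports)

{out.1} {out.2, x1.1, x2.1} {x1.2} {x2.2, x3.2} {x3.1, x4.1} {x4.2}


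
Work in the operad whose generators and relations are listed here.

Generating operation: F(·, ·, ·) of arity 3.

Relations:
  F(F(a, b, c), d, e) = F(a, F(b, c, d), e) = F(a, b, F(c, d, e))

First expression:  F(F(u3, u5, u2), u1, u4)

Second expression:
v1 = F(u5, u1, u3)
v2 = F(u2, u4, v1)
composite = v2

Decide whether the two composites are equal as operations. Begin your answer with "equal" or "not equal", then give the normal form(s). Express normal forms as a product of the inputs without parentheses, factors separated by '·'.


Reducing the first expression gives u3 · u5 · u2 · u1 · u4
Reducing the second expression gives u2 · u4 · u5 · u1 · u3
The forms do not match — not equal.

not equal — first u3 · u5 · u2 · u1 · u4, second u2 · u4 · u5 · u1 · u3


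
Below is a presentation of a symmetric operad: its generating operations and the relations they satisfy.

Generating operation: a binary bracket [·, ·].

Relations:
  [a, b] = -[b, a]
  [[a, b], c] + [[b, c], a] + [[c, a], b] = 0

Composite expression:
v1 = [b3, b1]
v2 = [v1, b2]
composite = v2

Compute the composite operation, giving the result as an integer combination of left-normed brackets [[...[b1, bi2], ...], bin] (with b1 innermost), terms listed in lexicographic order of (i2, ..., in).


-[[b1, b3], b2]

Left-normed coefficients sit on the b1-initial expansion words.
Composite bracket: [[b3, b1], b2]
Expanding via [a, b] = ab - ba: 4 signed words (2^2 = 4).
Only words starting with b1 matter:
  from b1b3b2, sign -1: term -[[b1, b3], b2]


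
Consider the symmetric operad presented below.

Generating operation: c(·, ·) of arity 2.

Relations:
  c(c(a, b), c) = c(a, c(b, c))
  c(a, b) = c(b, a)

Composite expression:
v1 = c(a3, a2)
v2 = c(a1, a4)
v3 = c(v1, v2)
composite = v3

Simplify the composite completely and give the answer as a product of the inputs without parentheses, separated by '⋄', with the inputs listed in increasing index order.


a1 ⋄ a2 ⋄ a3 ⋄ a4

Reordering under c is free, so list the a-inputs canonically.
c(a3, a2) flattens to a3 ⋄ a2
c(a1, a4) flattens to a1 ⋄ a4
c(c(a3, a2), c(a1, a4)) flattens to a3 ⋄ a2 ⋄ a1 ⋄ a4
reordering the factors by index: a1 ⋄ a2 ⋄ a3 ⋄ a4


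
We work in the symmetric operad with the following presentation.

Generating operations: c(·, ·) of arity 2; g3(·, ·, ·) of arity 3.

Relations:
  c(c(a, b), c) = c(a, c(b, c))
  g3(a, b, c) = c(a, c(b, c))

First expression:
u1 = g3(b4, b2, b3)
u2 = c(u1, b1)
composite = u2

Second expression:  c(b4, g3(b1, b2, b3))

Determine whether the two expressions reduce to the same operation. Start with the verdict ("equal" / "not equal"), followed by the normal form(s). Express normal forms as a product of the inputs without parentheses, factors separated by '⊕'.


not equal — first b4 ⊕ b2 ⊕ b3 ⊕ b1, second b4 ⊕ b1 ⊕ b2 ⊕ b3

Reducing the first expression gives b4 ⊕ b2 ⊕ b3 ⊕ b1
Reducing the second expression gives b4 ⊕ b1 ⊕ b2 ⊕ b3
The normal forms differ: not equal.


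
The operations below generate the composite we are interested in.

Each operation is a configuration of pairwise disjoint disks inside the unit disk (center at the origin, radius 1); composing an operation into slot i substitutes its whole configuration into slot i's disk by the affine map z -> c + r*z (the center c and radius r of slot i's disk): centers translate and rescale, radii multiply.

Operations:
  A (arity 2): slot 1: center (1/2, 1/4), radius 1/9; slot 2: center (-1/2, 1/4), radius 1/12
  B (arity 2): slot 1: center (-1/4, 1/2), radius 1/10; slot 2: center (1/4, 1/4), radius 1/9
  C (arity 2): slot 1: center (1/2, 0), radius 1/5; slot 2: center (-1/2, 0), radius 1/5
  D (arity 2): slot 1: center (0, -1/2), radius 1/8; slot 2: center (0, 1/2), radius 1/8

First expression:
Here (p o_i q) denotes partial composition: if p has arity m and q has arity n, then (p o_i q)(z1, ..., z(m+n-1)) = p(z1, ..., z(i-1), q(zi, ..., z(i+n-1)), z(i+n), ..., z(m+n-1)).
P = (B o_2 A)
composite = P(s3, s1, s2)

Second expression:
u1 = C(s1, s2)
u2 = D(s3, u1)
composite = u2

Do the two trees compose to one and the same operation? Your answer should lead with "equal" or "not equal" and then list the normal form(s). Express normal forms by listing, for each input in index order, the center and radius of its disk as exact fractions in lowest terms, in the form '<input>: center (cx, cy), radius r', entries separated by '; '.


The first expression reduces to s1: center (11/36, 5/18), radius 1/81; s2: center (7/36, 5/18), radius 1/108; s3: center (-1/4, 1/2), radius 1/10
The second expression reduces to s1: center (1/16, 1/2), radius 1/40; s2: center (-1/16, 1/2), radius 1/40; s3: center (0, -1/2), radius 1/8
Different reductions; not equal.

not equal; the first gives s1: center (11/36, 5/18), radius 1/81; s2: center (7/36, 5/18), radius 1/108; s3: center (-1/4, 1/2), radius 1/10 and the second s1: center (1/16, 1/2), radius 1/40; s2: center (-1/16, 1/2), radius 1/40; s3: center (0, -1/2), radius 1/8


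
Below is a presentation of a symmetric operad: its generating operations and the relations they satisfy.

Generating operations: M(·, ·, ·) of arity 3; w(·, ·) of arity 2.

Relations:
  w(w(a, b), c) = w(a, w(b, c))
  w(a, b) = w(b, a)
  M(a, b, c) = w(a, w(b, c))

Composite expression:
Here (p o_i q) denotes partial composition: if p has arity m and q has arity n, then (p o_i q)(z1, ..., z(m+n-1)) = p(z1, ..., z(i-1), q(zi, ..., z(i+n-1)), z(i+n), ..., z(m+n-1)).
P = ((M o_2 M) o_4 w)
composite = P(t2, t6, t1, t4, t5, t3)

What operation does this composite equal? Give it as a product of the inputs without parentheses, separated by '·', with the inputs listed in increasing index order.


t1 · t2 · t3 · t4 · t5 · t6

Any arrangement under M is one operation, so sort the t-inputs.
w(t4, t5) spells out as t4 · t5
M(t6, t1, w(t4, t5)) spells out as t6 · t1 · t4 · t5
M(t2, M(t6, t1, w(t4, t5)), t3) spells out as t2 · t6 · t1 · t4 · t5 · t3
sorting the factors by input index: t1 · t2 · t3 · t4 · t5 · t6


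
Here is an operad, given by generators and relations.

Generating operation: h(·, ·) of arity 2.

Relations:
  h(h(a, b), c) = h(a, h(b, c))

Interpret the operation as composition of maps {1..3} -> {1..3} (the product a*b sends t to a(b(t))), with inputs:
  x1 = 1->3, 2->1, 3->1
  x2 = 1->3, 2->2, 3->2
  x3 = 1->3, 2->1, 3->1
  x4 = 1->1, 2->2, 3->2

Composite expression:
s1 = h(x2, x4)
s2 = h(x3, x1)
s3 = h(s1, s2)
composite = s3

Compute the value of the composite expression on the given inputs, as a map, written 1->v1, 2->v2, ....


1->3, 2->2, 3->2

h(x2, x4) = 1->3, 2->2, 3->2
h(x3, x1) = 1->1, 2->3, 3->3
h(h(x2, x4), h(x3, x1)) = 1->3, 2->2, 3->2


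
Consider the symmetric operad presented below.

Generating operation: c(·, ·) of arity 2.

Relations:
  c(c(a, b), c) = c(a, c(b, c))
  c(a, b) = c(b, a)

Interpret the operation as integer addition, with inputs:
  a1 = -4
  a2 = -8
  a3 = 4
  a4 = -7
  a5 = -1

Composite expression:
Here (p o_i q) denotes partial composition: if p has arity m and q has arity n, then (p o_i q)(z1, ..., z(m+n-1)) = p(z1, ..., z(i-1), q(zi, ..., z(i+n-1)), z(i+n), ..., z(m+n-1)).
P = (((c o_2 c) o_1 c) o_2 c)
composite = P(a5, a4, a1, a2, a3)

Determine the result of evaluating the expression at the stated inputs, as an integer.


c(a4, a1) = -11
c(a5, c(a4, a1)) = -12
c(a2, a3) = -4
c(c(a5, c(a4, a1)), c(a2, a3)) = -16

-16


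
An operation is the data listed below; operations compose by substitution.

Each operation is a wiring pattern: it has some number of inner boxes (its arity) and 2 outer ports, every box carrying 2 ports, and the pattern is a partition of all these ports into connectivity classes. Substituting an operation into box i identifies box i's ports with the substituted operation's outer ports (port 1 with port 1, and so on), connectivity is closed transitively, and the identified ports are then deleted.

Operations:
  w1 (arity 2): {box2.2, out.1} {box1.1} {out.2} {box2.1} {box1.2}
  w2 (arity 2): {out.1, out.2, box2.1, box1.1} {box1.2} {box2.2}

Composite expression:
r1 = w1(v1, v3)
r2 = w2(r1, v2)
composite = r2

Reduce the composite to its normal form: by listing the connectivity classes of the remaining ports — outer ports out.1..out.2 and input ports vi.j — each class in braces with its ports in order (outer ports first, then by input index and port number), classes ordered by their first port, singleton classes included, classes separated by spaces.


{out.1, out.2, v2.1, v3.2} {v1.1} {v1.2} {v2.2} {v3.1}


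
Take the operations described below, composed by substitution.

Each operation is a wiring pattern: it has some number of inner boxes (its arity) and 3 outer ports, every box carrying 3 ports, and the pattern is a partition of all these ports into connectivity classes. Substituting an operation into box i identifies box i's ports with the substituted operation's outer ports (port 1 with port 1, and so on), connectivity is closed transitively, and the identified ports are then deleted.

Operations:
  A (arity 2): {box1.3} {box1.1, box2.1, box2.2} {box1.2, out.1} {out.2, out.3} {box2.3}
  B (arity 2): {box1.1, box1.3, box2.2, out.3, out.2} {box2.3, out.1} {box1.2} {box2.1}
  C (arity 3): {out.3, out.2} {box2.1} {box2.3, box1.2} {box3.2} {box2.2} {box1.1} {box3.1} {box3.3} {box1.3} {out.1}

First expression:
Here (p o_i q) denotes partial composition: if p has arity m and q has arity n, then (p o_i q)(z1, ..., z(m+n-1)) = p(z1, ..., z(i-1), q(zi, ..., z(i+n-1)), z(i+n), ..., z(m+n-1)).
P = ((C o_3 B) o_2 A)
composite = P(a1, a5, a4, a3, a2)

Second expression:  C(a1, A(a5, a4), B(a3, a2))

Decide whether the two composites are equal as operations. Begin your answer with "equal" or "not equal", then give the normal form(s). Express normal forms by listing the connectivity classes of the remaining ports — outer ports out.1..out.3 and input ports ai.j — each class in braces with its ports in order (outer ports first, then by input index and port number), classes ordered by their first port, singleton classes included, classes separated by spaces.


Reducing the first expression gives {out.1} {out.2, out.3} {a1.1} {a1.2} {a1.3} {a2.1} {a2.2, a3.1, a3.3} {a2.3} {a3.2} {a4.1, a4.2, a5.1} {a4.3} {a5.2} {a5.3}
Reducing the second expression gives {out.1} {out.2, out.3} {a1.1} {a1.2} {a1.3} {a2.1} {a2.2, a3.1, a3.3} {a2.3} {a3.2} {a4.1, a4.2, a5.1} {a4.3} {a5.2} {a5.3}
Same normal form: equal.

equal; both compose to {out.1} {out.2, out.3} {a1.1} {a1.2} {a1.3} {a2.1} {a2.2, a3.1, a3.3} {a2.3} {a3.2} {a4.1, a4.2, a5.1} {a4.3} {a5.2} {a5.3}


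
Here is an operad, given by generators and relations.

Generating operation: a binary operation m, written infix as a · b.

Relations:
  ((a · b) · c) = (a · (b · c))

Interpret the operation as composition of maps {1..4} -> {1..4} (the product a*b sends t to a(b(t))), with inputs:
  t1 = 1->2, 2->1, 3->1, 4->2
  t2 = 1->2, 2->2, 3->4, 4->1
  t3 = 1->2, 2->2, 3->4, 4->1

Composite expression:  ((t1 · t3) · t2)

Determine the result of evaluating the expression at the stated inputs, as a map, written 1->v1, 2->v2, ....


1->1, 2->1, 3->2, 4->1

(t1 · t3) = 1->1, 2->1, 3->2, 4->2
((t1 · t3) · t2) = 1->1, 2->1, 3->2, 4->1


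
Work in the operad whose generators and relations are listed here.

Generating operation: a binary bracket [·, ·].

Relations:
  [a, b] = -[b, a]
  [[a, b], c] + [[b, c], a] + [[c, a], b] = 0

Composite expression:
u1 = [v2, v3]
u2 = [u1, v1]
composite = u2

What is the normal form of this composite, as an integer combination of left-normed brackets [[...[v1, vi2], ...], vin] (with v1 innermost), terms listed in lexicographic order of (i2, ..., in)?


-[[v1, v2], v3] + [[v1, v3], v2]

Left-normed coefficients sit on the v1-initial expansion words.
Composite bracket: [[v2, v3], v1]
Each bracket splits as ab - ba, giving 4 signed words (2^2 = 4).
The v1-initial words carry the normal form:
  the word v1v2v3 carries sign -1 and contributes -[[v1, v2], v3]
  the word v1v3v2 carries sign +1 and contributes +[[v1, v3], v2]
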